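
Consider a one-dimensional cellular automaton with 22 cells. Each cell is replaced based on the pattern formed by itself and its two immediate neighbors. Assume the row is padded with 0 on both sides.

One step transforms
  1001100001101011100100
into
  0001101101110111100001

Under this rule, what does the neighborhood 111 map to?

1

At position 15 the neighborhood is 111; the next row has 1 there.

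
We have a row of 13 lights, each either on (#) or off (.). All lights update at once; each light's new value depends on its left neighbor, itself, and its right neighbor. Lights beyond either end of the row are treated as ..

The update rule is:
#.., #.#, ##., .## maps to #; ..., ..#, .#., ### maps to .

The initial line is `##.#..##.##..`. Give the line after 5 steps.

..#....###.##

step 1: ###.#.######.
step 2: #.##.##....##
step 3: .#######...##
step 4: .#.....##..##
step 5: ..#....###.##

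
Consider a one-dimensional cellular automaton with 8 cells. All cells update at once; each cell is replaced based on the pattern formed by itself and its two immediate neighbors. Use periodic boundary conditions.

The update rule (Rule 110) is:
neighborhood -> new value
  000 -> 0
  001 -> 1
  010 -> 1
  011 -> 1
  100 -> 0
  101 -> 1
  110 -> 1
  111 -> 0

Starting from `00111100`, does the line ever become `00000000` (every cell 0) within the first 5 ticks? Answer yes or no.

no

01100100
11101100
10111101
11100111
00101100
tick 5 is 00101100, still not uniform 0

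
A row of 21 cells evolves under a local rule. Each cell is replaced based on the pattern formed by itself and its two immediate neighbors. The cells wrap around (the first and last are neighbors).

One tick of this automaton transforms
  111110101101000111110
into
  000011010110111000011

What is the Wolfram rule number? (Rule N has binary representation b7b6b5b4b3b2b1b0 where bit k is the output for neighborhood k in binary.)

115

position 1: 111 → 0  (bit 7 = 0)
position 4: 110 → 1  (bit 6 = 1)
position 5: 101 → 1  (bit 5 = 1)
position 12: 100 → 1  (bit 4 = 1)
position 0: 011 → 0  (bit 3 = 0)
position 6: 010 → 0  (bit 2 = 0)
position 14: 001 → 1  (bit 1 = 1)
position 13: 000 → 1  (bit 0 = 1)
bits b7..b0 = 01110011 = 115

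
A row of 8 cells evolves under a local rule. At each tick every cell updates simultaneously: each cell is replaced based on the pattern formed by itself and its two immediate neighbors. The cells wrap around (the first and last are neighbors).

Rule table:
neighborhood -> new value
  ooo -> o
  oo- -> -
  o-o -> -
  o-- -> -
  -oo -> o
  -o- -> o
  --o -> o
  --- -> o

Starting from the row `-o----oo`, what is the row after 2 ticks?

oo-ooo--

-o-oooo-
oo-ooo--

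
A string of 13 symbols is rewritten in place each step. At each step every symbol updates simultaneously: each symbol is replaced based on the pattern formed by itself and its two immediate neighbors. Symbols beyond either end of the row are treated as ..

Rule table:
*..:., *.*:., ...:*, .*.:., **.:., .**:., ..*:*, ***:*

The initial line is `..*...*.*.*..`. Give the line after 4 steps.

.*..*....*..*

**..**......*
...*...*****.
***..**.***..
.*..*....*..*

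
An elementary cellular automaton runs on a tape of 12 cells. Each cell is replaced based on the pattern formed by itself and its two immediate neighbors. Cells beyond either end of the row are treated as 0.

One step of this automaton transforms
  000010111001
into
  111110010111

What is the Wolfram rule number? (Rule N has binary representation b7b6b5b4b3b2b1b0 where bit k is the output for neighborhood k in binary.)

position 7: 111 → 1  (bit 7 = 1)
position 8: 110 → 0  (bit 6 = 0)
position 5: 101 → 0  (bit 5 = 0)
position 9: 100 → 1  (bit 4 = 1)
position 6: 011 → 0  (bit 3 = 0)
position 4: 010 → 1  (bit 2 = 1)
position 3: 001 → 1  (bit 1 = 1)
position 0: 000 → 1  (bit 0 = 1)
bits b7..b0 = 10010111 = 151

151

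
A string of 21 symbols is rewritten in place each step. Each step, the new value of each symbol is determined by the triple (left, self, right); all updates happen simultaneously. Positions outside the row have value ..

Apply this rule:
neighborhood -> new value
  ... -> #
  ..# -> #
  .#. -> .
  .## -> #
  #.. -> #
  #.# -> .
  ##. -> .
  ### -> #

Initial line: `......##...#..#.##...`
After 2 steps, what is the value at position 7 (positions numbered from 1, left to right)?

.

#######.###.##..#.###
######..##..#.##..##.
position 7 holds .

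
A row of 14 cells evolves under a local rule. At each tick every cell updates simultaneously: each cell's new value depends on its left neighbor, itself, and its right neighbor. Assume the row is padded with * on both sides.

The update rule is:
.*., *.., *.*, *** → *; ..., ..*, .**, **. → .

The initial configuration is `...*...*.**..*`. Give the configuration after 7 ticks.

*..**..**..*..
.*...*...*.**.
***..**..**..*
**.*...*...*..
*.***..**..**.
.*.*.*...*...*
*******..**...

*******..**...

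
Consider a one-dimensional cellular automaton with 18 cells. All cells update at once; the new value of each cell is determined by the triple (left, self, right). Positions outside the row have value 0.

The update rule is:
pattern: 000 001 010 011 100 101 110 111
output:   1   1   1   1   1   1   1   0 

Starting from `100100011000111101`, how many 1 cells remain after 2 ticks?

6

tick 1: 111111111111100111
tick 2: 100000000000111101
count of 1: 6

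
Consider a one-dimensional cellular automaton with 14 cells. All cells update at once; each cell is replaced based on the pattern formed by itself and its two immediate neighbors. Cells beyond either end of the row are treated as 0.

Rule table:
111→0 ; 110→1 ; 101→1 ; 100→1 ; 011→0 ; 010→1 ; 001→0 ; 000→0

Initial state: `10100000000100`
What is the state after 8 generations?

11110000000110
00011000000011
00001100000001
00000110000001
00000011000001
00000001100001
00000000110001
00000000011001

00000000011001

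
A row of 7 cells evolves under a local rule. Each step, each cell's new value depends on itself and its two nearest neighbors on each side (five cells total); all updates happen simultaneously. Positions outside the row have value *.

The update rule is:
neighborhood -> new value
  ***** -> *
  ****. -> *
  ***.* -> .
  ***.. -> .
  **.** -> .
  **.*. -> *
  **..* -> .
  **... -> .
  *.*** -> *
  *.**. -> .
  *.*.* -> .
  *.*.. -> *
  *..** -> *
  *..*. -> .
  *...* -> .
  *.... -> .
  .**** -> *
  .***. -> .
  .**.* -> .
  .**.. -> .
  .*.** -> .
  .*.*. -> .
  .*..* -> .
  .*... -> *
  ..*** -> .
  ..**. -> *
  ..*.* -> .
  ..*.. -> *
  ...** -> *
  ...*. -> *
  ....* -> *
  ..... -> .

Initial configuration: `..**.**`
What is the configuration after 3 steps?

.**..**
....*.*
..**..*

..**..*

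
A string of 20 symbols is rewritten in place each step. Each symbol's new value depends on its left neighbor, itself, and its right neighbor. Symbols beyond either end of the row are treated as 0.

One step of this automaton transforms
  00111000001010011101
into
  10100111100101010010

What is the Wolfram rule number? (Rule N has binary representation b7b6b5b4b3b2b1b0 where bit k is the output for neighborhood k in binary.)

position 3: 111 → 0  (bit 7 = 0)
position 4: 110 → 0  (bit 6 = 0)
position 11: 101 → 1  (bit 5 = 1)
position 5: 100 → 1  (bit 4 = 1)
position 2: 011 → 1  (bit 3 = 1)
position 10: 010 → 0  (bit 2 = 0)
position 1: 001 → 0  (bit 1 = 0)
position 0: 000 → 1  (bit 0 = 1)
bits b7..b0 = 00111001 = 57

57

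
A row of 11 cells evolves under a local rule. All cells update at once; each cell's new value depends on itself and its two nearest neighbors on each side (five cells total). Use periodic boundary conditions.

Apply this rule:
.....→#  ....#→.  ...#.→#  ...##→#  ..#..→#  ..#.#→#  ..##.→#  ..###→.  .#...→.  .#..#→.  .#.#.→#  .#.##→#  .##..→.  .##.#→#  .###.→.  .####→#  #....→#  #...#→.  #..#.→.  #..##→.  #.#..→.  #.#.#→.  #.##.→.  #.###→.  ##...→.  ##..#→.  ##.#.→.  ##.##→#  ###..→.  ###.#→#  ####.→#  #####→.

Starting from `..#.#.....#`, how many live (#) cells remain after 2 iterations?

4

..##..##.##
..#...###..
count of #: 4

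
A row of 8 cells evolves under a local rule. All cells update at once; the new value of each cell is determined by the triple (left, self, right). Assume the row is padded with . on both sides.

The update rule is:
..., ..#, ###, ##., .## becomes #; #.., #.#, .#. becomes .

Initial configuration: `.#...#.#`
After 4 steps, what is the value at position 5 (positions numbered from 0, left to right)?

.

step 1: #..##...
step 2: ..###.##
step 3: #####.##
step 4: #####.##
position 5 holds .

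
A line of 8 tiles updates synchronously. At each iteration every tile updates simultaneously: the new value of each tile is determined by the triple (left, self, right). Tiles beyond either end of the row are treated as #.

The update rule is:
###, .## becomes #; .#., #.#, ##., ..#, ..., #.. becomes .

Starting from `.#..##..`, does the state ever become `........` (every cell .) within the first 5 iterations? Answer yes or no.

iteration 1: ....#...
iteration 2: ........
all cells are . at iteration 2

yes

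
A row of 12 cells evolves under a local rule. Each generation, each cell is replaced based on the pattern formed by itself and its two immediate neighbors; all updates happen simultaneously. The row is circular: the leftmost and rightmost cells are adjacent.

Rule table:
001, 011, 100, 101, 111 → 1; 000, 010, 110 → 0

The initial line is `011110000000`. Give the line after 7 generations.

010101111101

111101000000
111010100001
110101010011
101010101111
010101011111
101010111110
010101111101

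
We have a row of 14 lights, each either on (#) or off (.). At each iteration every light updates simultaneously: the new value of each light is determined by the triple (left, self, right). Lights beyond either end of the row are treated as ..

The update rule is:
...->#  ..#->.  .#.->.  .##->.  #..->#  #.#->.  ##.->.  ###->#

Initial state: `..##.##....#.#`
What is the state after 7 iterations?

#..##..####...

#......###....
.#####..#.####
..###.#....##.
#..#...###...#
.#..##..#.##..
..#...#.....##
#..##..####...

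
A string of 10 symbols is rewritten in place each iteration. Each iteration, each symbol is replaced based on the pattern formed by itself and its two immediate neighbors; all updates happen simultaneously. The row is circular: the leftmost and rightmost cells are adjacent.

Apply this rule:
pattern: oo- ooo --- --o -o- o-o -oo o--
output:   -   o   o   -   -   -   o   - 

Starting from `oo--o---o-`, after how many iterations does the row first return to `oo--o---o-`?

15

o-----o---
--ooo---o-
o-oo--o---
--o-----o-
o---ooo---
--o-oo--o-
o---o-----
--o---ooo-
o---o-oo--
--o---o---
o---o---oo
--o---o-oo
----o---o-
ooo---o---
oo--o---o-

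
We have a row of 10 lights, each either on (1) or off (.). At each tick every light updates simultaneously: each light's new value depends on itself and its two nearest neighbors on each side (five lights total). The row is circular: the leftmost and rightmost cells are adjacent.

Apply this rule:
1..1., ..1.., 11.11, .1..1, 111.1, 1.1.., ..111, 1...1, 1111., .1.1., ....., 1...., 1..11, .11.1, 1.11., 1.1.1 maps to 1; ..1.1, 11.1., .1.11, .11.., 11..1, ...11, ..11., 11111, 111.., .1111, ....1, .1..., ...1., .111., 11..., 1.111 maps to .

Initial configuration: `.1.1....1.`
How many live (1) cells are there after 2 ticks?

8

tick 1: 1.11.1..11
tick 2: 1111.1111.
count of 1: 8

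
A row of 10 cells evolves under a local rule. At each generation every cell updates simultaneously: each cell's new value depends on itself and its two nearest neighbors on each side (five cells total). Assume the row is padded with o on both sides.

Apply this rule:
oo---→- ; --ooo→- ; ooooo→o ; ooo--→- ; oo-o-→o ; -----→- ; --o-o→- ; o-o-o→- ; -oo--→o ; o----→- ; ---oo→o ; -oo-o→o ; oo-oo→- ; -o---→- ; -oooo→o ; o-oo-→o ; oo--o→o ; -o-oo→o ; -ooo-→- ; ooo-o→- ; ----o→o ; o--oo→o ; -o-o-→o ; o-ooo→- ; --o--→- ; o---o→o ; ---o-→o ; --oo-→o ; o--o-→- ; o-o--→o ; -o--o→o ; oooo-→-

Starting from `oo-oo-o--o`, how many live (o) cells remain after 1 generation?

---oooooo-
count of o: 6

6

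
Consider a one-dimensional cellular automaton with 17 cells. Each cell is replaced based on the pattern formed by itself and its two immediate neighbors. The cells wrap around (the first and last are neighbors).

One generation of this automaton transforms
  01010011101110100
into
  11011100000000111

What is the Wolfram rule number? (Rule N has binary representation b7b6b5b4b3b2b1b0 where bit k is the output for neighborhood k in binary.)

position 7: 111 → 0  (bit 7 = 0)
position 8: 110 → 0  (bit 6 = 0)
position 2: 101 → 0  (bit 5 = 0)
position 4: 100 → 1  (bit 4 = 1)
position 6: 011 → 0  (bit 3 = 0)
position 1: 010 → 1  (bit 2 = 1)
position 0: 001 → 1  (bit 1 = 1)
position 16: 000 → 1  (bit 0 = 1)
bits b7..b0 = 00010111 = 23

23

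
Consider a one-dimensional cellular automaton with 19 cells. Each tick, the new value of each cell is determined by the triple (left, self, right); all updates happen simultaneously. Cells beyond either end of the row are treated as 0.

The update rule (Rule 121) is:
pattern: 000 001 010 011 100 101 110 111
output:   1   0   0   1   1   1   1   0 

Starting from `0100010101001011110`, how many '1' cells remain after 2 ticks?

12

0011001010100110011
1011100101010111011
count of 1: 12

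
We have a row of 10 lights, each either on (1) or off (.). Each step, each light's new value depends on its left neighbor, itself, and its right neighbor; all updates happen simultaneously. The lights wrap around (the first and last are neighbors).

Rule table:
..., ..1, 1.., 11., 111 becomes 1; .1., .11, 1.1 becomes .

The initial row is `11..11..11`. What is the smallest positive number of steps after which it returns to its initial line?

1111.111.1
1111..11..
.11111.111
..1111..11
11.11111.1
11..1111..
.111.11111
..11..1111
11.111.111
11..11..11

10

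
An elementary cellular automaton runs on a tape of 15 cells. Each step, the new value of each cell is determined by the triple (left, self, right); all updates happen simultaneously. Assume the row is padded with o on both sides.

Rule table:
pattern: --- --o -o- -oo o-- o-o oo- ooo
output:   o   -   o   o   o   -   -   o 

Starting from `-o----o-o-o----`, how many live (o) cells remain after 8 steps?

-oooo-o-o-oooo-
-ooo--o-o-ooo--
-oo-o-o-o-oo-o-
-o--o-o-o-o--o-
-oo-o-o-o-oo-o-  (repeats step 3; period 2)
step 8: -o--o-o-o-o--o-
count of o: 6

6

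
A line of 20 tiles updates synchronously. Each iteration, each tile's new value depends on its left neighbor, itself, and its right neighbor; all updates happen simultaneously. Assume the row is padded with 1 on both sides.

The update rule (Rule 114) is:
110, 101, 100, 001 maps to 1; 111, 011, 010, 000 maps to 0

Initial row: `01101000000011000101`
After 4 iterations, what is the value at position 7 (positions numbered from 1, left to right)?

1

10110100000101101010
11011010001010110101
01101101010101011010
10110110101010101101
position 7 holds 1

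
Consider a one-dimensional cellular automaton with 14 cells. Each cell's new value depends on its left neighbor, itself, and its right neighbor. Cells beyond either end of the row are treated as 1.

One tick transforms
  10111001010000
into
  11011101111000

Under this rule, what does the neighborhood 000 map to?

At position 11 the neighborhood is 000; the next row has 0 there.

0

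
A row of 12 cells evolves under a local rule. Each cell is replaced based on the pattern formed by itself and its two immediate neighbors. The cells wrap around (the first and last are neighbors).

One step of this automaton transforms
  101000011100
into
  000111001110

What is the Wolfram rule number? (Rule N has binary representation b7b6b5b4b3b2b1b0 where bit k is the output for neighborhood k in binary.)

209

position 8: 111 → 1  (bit 7 = 1)
position 9: 110 → 1  (bit 6 = 1)
position 1: 101 → 0  (bit 5 = 0)
position 3: 100 → 1  (bit 4 = 1)
position 7: 011 → 0  (bit 3 = 0)
position 0: 010 → 0  (bit 2 = 0)
position 6: 001 → 0  (bit 1 = 0)
position 4: 000 → 1  (bit 0 = 1)
bits b7..b0 = 11010001 = 209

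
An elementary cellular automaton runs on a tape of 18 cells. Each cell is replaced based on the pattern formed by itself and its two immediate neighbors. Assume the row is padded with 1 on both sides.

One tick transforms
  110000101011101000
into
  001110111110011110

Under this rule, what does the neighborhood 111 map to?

At position 0 the neighborhood is 111; the next row has 0 there.

0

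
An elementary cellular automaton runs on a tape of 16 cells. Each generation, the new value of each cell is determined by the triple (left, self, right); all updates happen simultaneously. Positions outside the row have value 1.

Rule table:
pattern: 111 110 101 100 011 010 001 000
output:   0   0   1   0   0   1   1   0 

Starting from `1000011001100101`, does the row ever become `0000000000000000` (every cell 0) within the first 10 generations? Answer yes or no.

generation 1: 0000100010001110
generation 2: 0001100110010001
generation 3: 0010001000110010
generation 4: 0110011001000111
generation 5: 1000100011001000
generation 6: 0001100100011001
generation 7: 0010001100100010
generation 8: 0110010001100111
generation 9: 1000110010001000
generation 10: 0001000110011001
generation 10 is 0001000110011001, still not uniform 0

no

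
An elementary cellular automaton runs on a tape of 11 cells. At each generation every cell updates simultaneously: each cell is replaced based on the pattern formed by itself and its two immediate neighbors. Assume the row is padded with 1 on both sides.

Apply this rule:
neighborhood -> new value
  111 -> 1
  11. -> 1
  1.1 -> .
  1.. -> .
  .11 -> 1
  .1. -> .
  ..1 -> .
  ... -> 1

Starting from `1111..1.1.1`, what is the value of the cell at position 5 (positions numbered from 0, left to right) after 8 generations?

generation 1: 1111......1
generation 2: 1111.1111.1
generation 3: 1111.1111.1  (fixed point — unchanged through generation 8)
position 5 holds 1

1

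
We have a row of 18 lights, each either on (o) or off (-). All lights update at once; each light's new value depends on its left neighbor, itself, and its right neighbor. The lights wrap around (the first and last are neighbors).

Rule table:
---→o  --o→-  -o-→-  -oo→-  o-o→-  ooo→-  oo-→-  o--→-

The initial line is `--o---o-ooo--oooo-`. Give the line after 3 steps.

o---o-------------
--o---ooooooooooo-
o---o-------------

o---o-------------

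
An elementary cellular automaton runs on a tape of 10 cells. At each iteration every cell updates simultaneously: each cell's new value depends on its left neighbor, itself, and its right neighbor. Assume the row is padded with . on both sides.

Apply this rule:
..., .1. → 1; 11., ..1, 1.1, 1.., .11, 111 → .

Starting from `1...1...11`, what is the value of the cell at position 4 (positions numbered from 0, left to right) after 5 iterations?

1.1.1.1...
1.1.1.1.11
1.1.1.1...  (repeats iteration 1; period 2)
iteration 5: 1.1.1.1...
position 4 holds 1

1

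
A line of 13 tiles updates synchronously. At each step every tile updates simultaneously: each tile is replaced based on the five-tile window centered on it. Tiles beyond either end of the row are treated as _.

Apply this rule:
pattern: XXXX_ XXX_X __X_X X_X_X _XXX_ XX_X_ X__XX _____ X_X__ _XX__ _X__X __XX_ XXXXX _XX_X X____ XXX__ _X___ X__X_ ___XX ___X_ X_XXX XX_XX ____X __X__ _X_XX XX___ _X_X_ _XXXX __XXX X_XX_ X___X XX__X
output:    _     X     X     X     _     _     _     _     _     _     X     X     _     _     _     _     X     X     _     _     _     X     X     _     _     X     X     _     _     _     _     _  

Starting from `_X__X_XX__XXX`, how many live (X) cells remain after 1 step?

step 1: __XXX________
count of X: 3

3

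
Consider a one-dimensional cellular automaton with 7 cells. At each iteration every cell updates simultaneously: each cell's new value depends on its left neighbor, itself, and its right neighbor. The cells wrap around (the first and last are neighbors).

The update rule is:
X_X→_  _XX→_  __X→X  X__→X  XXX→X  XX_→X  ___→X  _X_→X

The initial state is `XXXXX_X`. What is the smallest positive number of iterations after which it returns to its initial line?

14

XXXXX__
_XXXXXX
__XXXXX
XX_XXXX
XX__XXX
XXXX_XX
XXXX__X
XXXXXX_
_XXXXX_
X_XXXXX
X__XXXX
XXX_XXX
XXX__XX
XXXXX_X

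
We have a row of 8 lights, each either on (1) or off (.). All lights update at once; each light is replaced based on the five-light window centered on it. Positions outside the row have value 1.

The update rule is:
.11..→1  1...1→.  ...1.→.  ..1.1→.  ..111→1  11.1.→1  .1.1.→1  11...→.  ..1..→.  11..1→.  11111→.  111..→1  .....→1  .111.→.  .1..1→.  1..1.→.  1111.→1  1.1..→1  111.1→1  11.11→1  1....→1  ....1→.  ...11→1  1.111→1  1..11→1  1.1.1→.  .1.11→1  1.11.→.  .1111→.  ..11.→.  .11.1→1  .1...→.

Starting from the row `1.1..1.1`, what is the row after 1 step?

111...11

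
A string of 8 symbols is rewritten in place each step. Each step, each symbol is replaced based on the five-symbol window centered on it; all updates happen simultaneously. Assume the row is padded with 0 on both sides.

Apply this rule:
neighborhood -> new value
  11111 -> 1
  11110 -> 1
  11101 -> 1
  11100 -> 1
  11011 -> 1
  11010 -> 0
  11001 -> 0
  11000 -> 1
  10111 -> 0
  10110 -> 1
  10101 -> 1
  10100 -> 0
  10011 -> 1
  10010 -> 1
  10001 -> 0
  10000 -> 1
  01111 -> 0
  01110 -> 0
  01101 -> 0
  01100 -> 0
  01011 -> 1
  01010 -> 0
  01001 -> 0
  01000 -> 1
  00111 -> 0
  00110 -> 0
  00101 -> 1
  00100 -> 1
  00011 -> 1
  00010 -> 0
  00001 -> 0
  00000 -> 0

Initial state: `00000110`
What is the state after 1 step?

00001001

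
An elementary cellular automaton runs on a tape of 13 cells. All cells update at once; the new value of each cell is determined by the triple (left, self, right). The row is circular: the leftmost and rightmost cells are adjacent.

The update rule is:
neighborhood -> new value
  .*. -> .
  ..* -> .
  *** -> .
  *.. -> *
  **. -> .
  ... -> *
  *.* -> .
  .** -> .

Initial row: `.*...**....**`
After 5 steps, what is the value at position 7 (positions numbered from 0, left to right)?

*

..**...***...
*...**....***
.**...***....
...**....****
**...***.....
position 7 holds *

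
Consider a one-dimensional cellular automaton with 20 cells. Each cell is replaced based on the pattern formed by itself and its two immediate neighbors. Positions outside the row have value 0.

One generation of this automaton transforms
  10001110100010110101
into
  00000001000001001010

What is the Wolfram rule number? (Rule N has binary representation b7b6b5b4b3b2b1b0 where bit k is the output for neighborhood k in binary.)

position 5: 111 → 0  (bit 7 = 0)
position 6: 110 → 0  (bit 6 = 0)
position 7: 101 → 1  (bit 5 = 1)
position 1: 100 → 0  (bit 4 = 0)
position 4: 011 → 0  (bit 3 = 0)
position 0: 010 → 0  (bit 2 = 0)
position 3: 001 → 0  (bit 1 = 0)
position 2: 000 → 0  (bit 0 = 0)
bits b7..b0 = 00100000 = 32

32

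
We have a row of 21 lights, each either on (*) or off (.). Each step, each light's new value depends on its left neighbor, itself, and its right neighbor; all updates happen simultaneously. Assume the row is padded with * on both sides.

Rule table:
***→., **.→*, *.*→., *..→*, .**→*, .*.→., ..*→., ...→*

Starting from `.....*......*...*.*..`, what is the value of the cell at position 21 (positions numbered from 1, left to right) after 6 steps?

****..*****..**....*.
...**.*...**.*****...
**.**..**.**.*...***.
.*.***.**.**..**.*.*.
...*.*.**.***.**.....
**.....**.*.*.******.
position 21 holds .

.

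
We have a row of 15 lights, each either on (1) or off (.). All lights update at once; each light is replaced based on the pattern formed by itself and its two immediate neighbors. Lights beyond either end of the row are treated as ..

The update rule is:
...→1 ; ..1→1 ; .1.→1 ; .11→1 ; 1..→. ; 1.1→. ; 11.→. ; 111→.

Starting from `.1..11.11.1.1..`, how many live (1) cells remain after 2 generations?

11.11..1..1.1.1
1..1..11.11.1.1
count of 1: 8

8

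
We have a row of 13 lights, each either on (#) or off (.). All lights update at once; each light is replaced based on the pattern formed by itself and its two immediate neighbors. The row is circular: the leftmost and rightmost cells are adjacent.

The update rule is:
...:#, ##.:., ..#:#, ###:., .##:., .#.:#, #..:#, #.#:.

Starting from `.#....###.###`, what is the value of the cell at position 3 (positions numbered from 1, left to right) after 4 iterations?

.

.#####.......
#.....#######
.#####.......  (repeats iteration 1; period 2)
iteration 4: #.....#######
position 3 holds .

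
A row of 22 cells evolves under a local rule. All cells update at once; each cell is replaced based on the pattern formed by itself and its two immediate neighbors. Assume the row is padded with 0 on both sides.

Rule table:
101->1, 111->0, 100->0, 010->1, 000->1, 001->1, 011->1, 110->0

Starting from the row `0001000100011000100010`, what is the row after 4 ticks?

1111011101110011101110
1000110011000110011000
1011100110011100110011
1110001100110001100110

1110001100110001100110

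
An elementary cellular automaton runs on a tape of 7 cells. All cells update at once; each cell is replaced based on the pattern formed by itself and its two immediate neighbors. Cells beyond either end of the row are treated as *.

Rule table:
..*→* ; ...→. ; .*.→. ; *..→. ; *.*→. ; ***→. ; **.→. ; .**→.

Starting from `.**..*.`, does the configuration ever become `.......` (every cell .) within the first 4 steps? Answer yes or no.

....*..
...*..*
..*..*.
.*..*..
step 4 is .*..*.., still not uniform .

no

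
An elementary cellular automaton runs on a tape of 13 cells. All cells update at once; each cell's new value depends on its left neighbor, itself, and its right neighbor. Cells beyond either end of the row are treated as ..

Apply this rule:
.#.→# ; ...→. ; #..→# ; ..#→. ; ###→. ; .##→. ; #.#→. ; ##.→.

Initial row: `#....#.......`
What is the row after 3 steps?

..##...##....

step 1: ##...##......
step 2: ..#....#.....
step 3: ..##...##....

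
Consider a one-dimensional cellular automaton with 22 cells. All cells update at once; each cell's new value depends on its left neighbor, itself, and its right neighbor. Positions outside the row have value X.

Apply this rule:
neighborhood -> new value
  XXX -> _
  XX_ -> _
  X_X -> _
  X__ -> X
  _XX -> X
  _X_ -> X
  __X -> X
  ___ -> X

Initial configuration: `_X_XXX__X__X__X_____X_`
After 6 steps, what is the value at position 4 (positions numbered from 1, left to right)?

_X_X__XXXXXXXXXXXXXXX_
_X_XXXX_______________
_X_X___XXXXXXXXXXXXXXX
_X_XXXXX______________
_X_X____XXXXXXXXXXXXXX
_X_XXXXXX_____________
position 4 holds X

X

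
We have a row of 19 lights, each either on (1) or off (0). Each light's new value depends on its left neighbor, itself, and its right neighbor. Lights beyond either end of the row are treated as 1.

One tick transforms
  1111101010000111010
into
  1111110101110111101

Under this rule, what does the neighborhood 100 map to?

At position 9 the neighborhood is 100; the next row has 1 there.

1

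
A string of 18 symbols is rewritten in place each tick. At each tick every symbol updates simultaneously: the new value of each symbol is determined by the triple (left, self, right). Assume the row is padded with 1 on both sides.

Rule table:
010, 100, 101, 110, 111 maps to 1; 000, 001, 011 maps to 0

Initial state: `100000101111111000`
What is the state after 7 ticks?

110000110111111100
111000011011111110
111100001101111111
111110000110111111
111111000011011111
111111100001101111
111111110000110111

111111110000110111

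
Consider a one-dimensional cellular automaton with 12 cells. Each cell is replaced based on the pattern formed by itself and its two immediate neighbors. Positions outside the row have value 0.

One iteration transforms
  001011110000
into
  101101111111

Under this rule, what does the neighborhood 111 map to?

1

At position 5 the neighborhood is 111; the next row has 1 there.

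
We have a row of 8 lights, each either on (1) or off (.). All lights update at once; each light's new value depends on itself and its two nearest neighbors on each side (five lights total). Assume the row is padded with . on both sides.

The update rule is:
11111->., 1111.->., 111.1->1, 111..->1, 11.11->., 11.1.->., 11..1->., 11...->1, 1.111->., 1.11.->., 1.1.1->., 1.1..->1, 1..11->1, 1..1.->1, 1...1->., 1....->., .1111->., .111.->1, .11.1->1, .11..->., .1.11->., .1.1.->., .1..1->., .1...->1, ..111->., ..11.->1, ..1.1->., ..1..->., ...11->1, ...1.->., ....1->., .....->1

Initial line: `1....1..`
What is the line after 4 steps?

1...1.11

.1....1.
..1....1
...1....
1...1.11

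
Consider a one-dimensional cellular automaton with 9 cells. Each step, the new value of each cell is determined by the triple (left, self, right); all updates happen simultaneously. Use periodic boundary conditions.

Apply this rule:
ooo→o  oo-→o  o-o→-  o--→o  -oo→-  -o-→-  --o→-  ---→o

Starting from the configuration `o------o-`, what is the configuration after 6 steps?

step 1: -ooooo---
step 2: --ooooooo
step 3: o--oooooo
step 4: oo--ooooo
step 5: ooo--oooo
step 6: oooo--ooo

oooo--ooo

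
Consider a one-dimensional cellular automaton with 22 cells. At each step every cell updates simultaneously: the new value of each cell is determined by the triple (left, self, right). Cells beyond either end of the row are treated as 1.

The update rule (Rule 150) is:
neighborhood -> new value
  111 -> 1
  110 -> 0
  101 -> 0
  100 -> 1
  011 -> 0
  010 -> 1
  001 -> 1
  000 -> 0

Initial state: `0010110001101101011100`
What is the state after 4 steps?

0111100001111100100000

1110001010000001001011
1101011011000011111001
1001000000100101110110
0111100001111100100000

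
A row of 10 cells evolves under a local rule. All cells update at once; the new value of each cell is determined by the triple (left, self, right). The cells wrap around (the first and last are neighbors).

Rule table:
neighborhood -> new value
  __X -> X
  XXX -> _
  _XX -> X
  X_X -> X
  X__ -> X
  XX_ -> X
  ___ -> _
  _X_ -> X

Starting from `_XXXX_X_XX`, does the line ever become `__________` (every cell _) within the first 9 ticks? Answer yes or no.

no

XX__XXXXXX
_XXXX_____
XX__XX____
XXXXXXX__X
______XXXX
X____XX__X
XX__XXXXXX  (repeats tick 1; period 6)
tick 9: XX__XX____
tick 9 is XX__XX____, still not uniform _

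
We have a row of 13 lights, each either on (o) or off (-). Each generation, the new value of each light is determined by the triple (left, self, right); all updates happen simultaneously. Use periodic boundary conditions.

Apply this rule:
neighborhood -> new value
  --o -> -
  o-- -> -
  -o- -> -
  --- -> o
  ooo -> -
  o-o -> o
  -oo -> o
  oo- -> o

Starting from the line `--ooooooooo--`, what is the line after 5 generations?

o-o-------o-o
oo--ooooo--oo
-o--o---o--o-
------o------
ooooo---ooooo

ooooo---ooooo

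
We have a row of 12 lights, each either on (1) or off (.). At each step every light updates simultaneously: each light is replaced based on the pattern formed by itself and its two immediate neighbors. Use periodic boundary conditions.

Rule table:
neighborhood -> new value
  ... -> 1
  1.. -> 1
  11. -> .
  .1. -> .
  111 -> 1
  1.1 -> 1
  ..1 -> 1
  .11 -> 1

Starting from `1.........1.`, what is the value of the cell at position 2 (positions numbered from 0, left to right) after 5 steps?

1

.111111111.1
111111111.1.
11111111.1.1
1111111.1.11
111111.1.111
position 2 holds 1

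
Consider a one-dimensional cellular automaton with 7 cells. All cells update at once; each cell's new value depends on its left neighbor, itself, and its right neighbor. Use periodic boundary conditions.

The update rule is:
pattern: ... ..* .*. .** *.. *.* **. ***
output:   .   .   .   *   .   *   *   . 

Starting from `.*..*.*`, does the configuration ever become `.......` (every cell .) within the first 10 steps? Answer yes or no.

step 1: *....*.
step 2: ......*
step 3: .......
all cells are . at step 3

yes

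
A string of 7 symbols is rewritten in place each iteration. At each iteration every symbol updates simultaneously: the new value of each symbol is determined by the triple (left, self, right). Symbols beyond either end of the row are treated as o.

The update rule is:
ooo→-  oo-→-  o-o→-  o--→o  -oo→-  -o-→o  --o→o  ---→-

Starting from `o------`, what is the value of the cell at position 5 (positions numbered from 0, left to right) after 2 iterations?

-o----o
-oo--o-
position 5 holds o

o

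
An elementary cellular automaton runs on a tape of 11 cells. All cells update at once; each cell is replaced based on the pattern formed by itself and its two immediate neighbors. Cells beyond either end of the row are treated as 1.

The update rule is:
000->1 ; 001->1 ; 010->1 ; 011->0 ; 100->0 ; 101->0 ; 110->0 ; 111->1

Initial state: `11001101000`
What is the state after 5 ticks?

01001100000

10010001011
00110111001
01000010010
01011110110
01001100000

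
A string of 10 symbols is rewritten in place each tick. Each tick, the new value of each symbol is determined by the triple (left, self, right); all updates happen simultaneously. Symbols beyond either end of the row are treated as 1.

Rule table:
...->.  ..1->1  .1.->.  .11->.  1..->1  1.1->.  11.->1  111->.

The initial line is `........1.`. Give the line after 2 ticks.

1......1..
11....1.11

11....1.11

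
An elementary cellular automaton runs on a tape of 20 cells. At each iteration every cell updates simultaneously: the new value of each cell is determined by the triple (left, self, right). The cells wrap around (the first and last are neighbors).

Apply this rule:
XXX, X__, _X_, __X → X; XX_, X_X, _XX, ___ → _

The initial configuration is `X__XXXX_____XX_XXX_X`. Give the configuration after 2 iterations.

iteration 1: _XX_XX_X___X____X___
iteration 2: X______XX_XXX__XXX__

X______XX_XXX__XXX__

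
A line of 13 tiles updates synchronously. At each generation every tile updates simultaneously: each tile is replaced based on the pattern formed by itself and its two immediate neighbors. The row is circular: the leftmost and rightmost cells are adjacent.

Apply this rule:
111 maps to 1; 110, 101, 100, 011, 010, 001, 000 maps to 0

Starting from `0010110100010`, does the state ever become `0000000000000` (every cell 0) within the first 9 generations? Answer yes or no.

0000000000000
all cells are 0 at generation 1

yes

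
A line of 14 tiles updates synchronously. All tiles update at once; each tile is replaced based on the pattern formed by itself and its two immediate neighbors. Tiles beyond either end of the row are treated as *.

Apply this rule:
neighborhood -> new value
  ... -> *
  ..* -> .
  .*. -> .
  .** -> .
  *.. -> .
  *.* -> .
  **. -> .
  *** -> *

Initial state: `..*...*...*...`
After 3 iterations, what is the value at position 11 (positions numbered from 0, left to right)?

....*...*...*.
.**...*...*...
....*...*...*.
position 11 holds .

.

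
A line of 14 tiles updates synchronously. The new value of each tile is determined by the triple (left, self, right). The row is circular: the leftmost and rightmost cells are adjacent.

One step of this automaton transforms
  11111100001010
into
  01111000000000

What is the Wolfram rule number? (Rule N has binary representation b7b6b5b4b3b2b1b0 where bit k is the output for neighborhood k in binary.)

position 1: 111 → 1  (bit 7 = 1)
position 5: 110 → 0  (bit 6 = 0)
position 11: 101 → 0  (bit 5 = 0)
position 6: 100 → 0  (bit 4 = 0)
position 0: 011 → 0  (bit 3 = 0)
position 10: 010 → 0  (bit 2 = 0)
position 9: 001 → 0  (bit 1 = 0)
position 7: 000 → 0  (bit 0 = 0)
bits b7..b0 = 10000000 = 128

128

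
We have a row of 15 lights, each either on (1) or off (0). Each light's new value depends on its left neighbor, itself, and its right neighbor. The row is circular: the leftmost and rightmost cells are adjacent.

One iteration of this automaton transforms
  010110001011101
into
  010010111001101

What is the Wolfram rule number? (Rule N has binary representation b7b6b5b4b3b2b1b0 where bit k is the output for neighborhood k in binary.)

position 11: 111 → 1  (bit 7 = 1)
position 4: 110 → 1  (bit 6 = 1)
position 0: 101 → 0  (bit 5 = 0)
position 5: 100 → 0  (bit 4 = 0)
position 3: 011 → 0  (bit 3 = 0)
position 1: 010 → 1  (bit 2 = 1)
position 7: 001 → 1  (bit 1 = 1)
position 6: 000 → 1  (bit 0 = 1)
bits b7..b0 = 11000111 = 199

199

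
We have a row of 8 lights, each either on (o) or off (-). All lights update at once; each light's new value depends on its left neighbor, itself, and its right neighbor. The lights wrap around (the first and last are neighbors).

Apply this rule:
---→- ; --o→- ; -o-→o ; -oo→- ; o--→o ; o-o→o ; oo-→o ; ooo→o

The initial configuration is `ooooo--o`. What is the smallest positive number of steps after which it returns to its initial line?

8

step 1: oooooo--
step 2: -oooooo-
step 3: --oooooo
step 4: o--ooooo
step 5: oo--oooo
step 6: ooo--ooo
step 7: oooo--oo
step 8: ooooo--o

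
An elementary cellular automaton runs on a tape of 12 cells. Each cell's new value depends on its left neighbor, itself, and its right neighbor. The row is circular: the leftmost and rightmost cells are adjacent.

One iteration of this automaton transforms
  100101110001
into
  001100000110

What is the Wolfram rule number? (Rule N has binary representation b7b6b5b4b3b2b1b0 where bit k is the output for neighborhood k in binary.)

position 6: 111 → 0  (bit 7 = 0)
position 0: 110 → 0  (bit 6 = 0)
position 4: 101 → 0  (bit 5 = 0)
position 1: 100 → 0  (bit 4 = 0)
position 5: 011 → 0  (bit 3 = 0)
position 3: 010 → 1  (bit 2 = 1)
position 2: 001 → 1  (bit 1 = 1)
position 9: 000 → 1  (bit 0 = 1)
bits b7..b0 = 00000111 = 7

7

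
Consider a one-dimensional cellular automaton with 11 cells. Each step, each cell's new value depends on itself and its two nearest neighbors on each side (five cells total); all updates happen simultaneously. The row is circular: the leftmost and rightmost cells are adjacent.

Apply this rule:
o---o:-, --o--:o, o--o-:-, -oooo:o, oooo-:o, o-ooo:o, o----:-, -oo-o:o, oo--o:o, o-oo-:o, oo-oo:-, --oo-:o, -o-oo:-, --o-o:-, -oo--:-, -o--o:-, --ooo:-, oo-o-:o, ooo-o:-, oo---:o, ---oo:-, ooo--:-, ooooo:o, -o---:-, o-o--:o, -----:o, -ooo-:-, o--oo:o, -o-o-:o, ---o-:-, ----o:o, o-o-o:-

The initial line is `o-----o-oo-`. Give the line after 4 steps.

o--oo---ooo
-ooo-o---oo
-o--oo---oo
oo-oo-o--oo

oo-oo-o--oo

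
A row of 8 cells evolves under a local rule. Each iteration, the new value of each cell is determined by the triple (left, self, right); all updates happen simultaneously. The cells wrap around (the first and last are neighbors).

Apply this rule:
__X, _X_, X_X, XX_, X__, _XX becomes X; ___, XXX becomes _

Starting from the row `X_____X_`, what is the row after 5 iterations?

XX___XXX
_XX_XX__
XXXXXXX_
X_____XX
XX___XX_

XX___XX_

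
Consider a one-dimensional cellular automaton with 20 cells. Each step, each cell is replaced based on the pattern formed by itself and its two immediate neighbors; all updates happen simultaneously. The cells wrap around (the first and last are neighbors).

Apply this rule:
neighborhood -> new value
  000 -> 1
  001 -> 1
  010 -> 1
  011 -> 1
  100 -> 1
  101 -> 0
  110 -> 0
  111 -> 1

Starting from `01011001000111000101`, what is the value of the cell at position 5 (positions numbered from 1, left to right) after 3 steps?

0

step 1: 01010111111110111101
step 2: 01010111111100111001
step 3: 01010111111011110111
position 5 holds 0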